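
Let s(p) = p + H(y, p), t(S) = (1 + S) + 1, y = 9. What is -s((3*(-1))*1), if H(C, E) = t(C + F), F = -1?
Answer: -7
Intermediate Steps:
t(S) = 2 + S
H(C, E) = 1 + C (H(C, E) = 2 + (C - 1) = 2 + (-1 + C) = 1 + C)
s(p) = 10 + p (s(p) = p + (1 + 9) = p + 10 = 10 + p)
-s((3*(-1))*1) = -(10 + (3*(-1))*1) = -(10 - 3*1) = -(10 - 3) = -1*7 = -7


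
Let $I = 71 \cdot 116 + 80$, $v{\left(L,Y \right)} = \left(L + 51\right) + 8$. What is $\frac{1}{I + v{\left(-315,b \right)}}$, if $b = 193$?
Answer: $\frac{1}{8060} \approx 0.00012407$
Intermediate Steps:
$v{\left(L,Y \right)} = 59 + L$ ($v{\left(L,Y \right)} = \left(51 + L\right) + 8 = 59 + L$)
$I = 8316$ ($I = 8236 + 80 = 8316$)
$\frac{1}{I + v{\left(-315,b \right)}} = \frac{1}{8316 + \left(59 - 315\right)} = \frac{1}{8316 - 256} = \frac{1}{8060}$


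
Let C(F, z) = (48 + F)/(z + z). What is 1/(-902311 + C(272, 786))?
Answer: -393/354608143 ≈ -1.1083e-6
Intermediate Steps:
C(F, z) = (48 + F)/(2*z) (C(F, z) = (48 + F)/((2*z)) = (48 + F)*(1/(2*z)) = (48 + F)/(2*z))
1/(-902311 + C(272, 786)) = 1/(-902311 + (1/2)*(48 + 272)/786) = 1/(-902311 + (1/2)*(1/786)*320) = 1/(-902311 + 80/393) = 1/(-354608143/393) = -393/354608143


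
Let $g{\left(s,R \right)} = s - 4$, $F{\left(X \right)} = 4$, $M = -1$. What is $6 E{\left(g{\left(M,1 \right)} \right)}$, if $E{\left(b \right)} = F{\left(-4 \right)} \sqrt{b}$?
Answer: $24 i \sqrt{5} \approx 53.666 i$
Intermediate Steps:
$g{\left(s,R \right)} = -4 + s$
$E{\left(b \right)} = 4 \sqrt{b}$
$6 E{\left(g{\left(M,1 \right)} \right)} = 6 \cdot 4 \sqrt{-4 - 1} = 6 \cdot 4 \sqrt{-5} = 6 \cdot 4 i \sqrt{5} = 24 i \sqrt{5}$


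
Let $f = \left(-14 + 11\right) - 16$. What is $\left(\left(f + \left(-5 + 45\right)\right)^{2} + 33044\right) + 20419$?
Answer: $53904$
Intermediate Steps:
$f = -19$ ($f = -3 - 16 = -19$)
$\left(\left(f + \left(-5 + 45\right)\right)^{2} + 33044\right) + 20419 = \left(\left(-19 + \left(-5 + 45\right)\right)^{2} + 33044\right) + 20419 = \left(\left(-19 + 40\right)^{2} + 33044\right) + 20419 = \left(21^{2} + 33044\right) + 20419 = \left(441 + 33044\right) + 20419 = 33485 + 20419 = 53904$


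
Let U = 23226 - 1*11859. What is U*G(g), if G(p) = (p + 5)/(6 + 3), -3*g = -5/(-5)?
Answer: 5894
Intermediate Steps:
g = -⅓ (g = -(-5)/(3*(-5)) = -(-5)*(-1)/(3*5) = -⅓*1 = -⅓ ≈ -0.33333)
U = 11367 (U = 23226 - 11859 = 11367)
G(p) = 5/9 + p/9 (G(p) = (5 + p)/9 = (5 + p)*(⅑) = 5/9 + p/9)
U*G(g) = 11367*(5/9 + (⅑)*(-⅓)) = 11367*(5/9 - 1/27) = 11367*(14/27) = 5894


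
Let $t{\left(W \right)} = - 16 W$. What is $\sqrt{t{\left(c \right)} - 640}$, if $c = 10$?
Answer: $20 i \sqrt{2} \approx 28.284 i$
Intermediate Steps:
$\sqrt{t{\left(c \right)} - 640} = \sqrt{\left(-16\right) 10 - 640} = \sqrt{-160 - 640} = \sqrt{-800} = 20 i \sqrt{2}$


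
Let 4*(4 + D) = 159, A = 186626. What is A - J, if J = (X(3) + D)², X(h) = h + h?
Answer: 2958127/16 ≈ 1.8488e+5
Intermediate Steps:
X(h) = 2*h
D = 143/4 (D = -4 + (¼)*159 = -4 + 159/4 = 143/4 ≈ 35.750)
J = 27889/16 (J = (2*3 + 143/4)² = (6 + 143/4)² = (167/4)² = 27889/16 ≈ 1743.1)
A - J = 186626 - 1*27889/16 = 186626 - 27889/16 = 2958127/16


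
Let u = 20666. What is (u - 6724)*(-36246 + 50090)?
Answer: 193013048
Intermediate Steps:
(u - 6724)*(-36246 + 50090) = (20666 - 6724)*(-36246 + 50090) = 13942*13844 = 193013048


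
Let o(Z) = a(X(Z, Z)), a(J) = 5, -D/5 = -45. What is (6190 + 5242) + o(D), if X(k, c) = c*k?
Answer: 11437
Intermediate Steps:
D = 225 (D = -5*(-45) = 225)
o(Z) = 5
(6190 + 5242) + o(D) = (6190 + 5242) + 5 = 11432 + 5 = 11437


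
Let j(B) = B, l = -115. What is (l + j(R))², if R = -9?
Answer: 15376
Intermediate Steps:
(l + j(R))² = (-115 - 9)² = (-124)² = 15376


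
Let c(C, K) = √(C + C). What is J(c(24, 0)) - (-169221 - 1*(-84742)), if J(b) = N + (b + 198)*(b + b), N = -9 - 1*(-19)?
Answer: 84585 + 1584*√3 ≈ 87329.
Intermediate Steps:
c(C, K) = √2*√C (c(C, K) = √(2*C) = √2*√C)
N = 10 (N = -9 + 19 = 10)
J(b) = 10 + 2*b*(198 + b) (J(b) = 10 + (b + 198)*(b + b) = 10 + (198 + b)*(2*b) = 10 + 2*b*(198 + b))
J(c(24, 0)) - (-169221 - 1*(-84742)) = (10 + 2*(√2*√24)² + 396*(√2*√24)) - (-169221 - 1*(-84742)) = (10 + 2*(√2*(2*√6))² + 396*(√2*(2*√6))) - (-169221 + 84742) = (10 + 2*(4*√3)² + 396*(4*√3)) - 1*(-84479) = (10 + 2*48 + 1584*√3) + 84479 = (10 + 96 + 1584*√3) + 84479 = (106 + 1584*√3) + 84479 = 84585 + 1584*√3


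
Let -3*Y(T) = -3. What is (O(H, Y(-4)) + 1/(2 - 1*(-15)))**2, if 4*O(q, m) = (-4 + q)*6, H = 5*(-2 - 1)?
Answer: 935089/1156 ≈ 808.90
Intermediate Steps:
Y(T) = 1 (Y(T) = -1/3*(-3) = 1)
H = -15 (H = 5*(-3) = -15)
O(q, m) = -6 + 3*q/2 (O(q, m) = ((-4 + q)*6)/4 = (-24 + 6*q)/4 = -6 + 3*q/2)
(O(H, Y(-4)) + 1/(2 - 1*(-15)))**2 = ((-6 + (3/2)*(-15)) + 1/(2 - 1*(-15)))**2 = ((-6 - 45/2) + 1/(2 + 15))**2 = (-57/2 + 1/17)**2 = (-967/34)**2 = 935089/1156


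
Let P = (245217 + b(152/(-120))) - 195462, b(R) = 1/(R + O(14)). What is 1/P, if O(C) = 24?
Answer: 341/16966470 ≈ 2.0098e-5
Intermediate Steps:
b(R) = 1/(24 + R) (b(R) = 1/(R + 24) = 1/(24 + R))
P = 16966470/341 (P = (245217 + 1/(24 + 152/(-120))) - 195462 = (245217 + 1/(24 + 152*(-1/120))) - 195462 = (245217 + 1/(24 - 19/15)) - 195462 = (245217 + 1/(341/15)) - 195462 = (245217 + 15/341) - 195462 = 83619012/341 - 195462 = 16966470/341 ≈ 49755.)
1/P = 1/(16966470/341) = 341/16966470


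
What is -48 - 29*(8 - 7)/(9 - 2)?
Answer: -365/7 ≈ -52.143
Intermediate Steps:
-48 - 29*(8 - 7)/(9 - 2) = -48 - 29/7 = -365/7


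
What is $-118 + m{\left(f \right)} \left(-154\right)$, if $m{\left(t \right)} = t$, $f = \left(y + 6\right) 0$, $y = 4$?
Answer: $-118$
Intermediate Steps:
$f = 0$ ($f = \left(4 + 6\right) 0 = 10 \cdot 0 = 0$)
$-118 + m{\left(f \right)} \left(-154\right) = -118 + 0 \left(-154\right) = -118 + 0 = -118$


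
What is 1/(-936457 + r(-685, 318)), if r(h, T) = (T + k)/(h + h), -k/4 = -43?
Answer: -137/128294658 ≈ -1.0679e-6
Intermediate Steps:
k = 172 (k = -4*(-43) = 172)
r(h, T) = (172 + T)/(2*h) (r(h, T) = (T + 172)/(h + h) = (172 + T)/((2*h)) = (172 + T)*(1/(2*h)) = (172 + T)/(2*h))
1/(-936457 + r(-685, 318)) = 1/(-936457 + (½)*(172 + 318)/(-685)) = 1/(-936457 + (½)*(-1/685)*490) = 1/(-936457 - 49/137) = 1/(-128294658/137) = -137/128294658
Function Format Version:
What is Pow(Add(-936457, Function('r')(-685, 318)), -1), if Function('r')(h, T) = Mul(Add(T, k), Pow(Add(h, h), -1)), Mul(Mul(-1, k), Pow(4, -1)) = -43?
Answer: Rational(-137, 128294658) ≈ -1.0679e-6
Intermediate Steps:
k = 172 (k = Mul(-4, -43) = 172)
Function('r')(h, T) = Mul(Rational(1, 2), Pow(h, -1), Add(172, T)) (Function('r')(h, T) = Mul(Add(T, 172), Pow(Add(h, h), -1)) = Mul(Add(172, T), Pow(Mul(2, h), -1)) = Mul(Add(172, T), Mul(Rational(1, 2), Pow(h, -1))) = Mul(Rational(1, 2), Pow(h, -1), Add(172, T)))
Pow(Add(-936457, Function('r')(-685, 318)), -1) = Pow(Add(-936457, Mul(Rational(1, 2), Pow(-685, -1), Add(172, 318))), -1) = Pow(Add(-936457, Mul(Rational(1, 2), Rational(-1, 685), 490)), -1) = Pow(Add(-936457, Rational(-49, 137)), -1) = Pow(Rational(-128294658, 137), -1) = Rational(-137, 128294658)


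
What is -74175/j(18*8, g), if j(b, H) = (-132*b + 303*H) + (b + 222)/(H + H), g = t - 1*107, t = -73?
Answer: 193500/191867 ≈ 1.0085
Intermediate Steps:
g = -180 (g = -73 - 1*107 = -73 - 107 = -180)
j(b, H) = -132*b + 303*H + (222 + b)/(2*H) (j(b, H) = (-132*b + 303*H) + (222 + b)/((2*H)) = (-132*b + 303*H) + (222 + b)*(1/(2*H)) = (-132*b + 303*H) + (222 + b)/(2*H) = -132*b + 303*H + (222 + b)/(2*H))
-74175/j(18*8, g) = -74175/(-2376*8 + 111/(-180) + 303*(-180) + (½)*(18*8)/(-180)) = -74175/(-132*144 + 111*(-1/180) - 54540 + (½)*144*(-1/180)) = -74175/(-19008 - 37/60 - 54540 - ⅖) = -74175/(-4412941/60) = -74175*(-60/4412941) = 193500/191867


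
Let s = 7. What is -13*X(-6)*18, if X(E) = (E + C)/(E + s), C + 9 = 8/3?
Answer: 2886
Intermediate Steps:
C = -19/3 (C = -9 + 8/3 = -19/3 ≈ -6.3333)
X(E) = (-19/3 + E)/(7 + E) (X(E) = (E - 19/3)/(E + 7) = (-19/3 + E)/(7 + E))
-13*X(-6)*18 = -13*(-19/3 - 6)/(7 - 6)*18 = -13*(-37)/(1*3)*18 = -13*(-37)/3*18 = -13*(-37/3)*18 = (481/3)*18 = 2886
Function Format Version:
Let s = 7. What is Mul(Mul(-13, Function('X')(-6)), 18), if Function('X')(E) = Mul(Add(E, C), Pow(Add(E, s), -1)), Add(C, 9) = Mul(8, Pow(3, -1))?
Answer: 2886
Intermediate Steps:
C = Rational(-19, 3) (C = Add(-9, Mul(8, Pow(3, -1))) = Add(-9, Mul(8, Rational(1, 3))) = Add(-9, Rational(8, 3)) = Rational(-19, 3) ≈ -6.3333)
Function('X')(E) = Mul(Pow(Add(7, E), -1), Add(Rational(-19, 3), E)) (Function('X')(E) = Mul(Add(E, Rational(-19, 3)), Pow(Add(E, 7), -1)) = Mul(Add(Rational(-19, 3), E), Pow(Add(7, E), -1)) = Mul(Pow(Add(7, E), -1), Add(Rational(-19, 3), E)))
Mul(Mul(-13, Function('X')(-6)), 18) = Mul(Mul(-13, Mul(Pow(Add(7, -6), -1), Add(Rational(-19, 3), -6))), 18) = Mul(Mul(-13, Mul(Pow(1, -1), Rational(-37, 3))), 18) = Mul(Mul(-13, Mul(1, Rational(-37, 3))), 18) = Mul(Mul(-13, Rational(-37, 3)), 18) = Mul(Rational(481, 3), 18) = 2886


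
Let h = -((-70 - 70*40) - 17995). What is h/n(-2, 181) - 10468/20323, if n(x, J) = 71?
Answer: 423296167/1442933 ≈ 293.36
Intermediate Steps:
h = 20865 (h = -((-70 - 2800) - 17995) = -(-2870 - 17995) = -1*(-20865) = 20865)
h/n(-2, 181) - 10468/20323 = 20865/71 - 10468/20323 = 423296167/1442933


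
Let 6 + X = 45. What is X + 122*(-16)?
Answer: -1913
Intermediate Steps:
X = 39 (X = -6 + 45 = 39)
X + 122*(-16) = 39 + 122*(-16) = 39 - 1952 = -1913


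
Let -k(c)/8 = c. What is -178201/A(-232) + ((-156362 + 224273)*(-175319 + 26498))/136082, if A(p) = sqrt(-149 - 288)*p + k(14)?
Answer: 113*(-10374899292*sqrt(437) + 4901271415*I)/(544328*(-14*I + 29*sqrt(437))) ≈ -74268.0 - 36.724*I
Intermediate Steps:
k(c) = -8*c
A(p) = -112 + I*p*sqrt(437) (A(p) = sqrt(-149 - 288)*p - 8*14 = sqrt(-437)*p - 112 = (I*sqrt(437))*p - 112 = I*p*sqrt(437) - 112 = -112 + I*p*sqrt(437))
-178201/A(-232) + ((-156362 + 224273)*(-175319 + 26498))/136082 = -178201/(-112 + I*(-232)*sqrt(437)) + ((-156362 + 224273)*(-175319 + 26498))/136082 = -178201/(-112 - 232*I*sqrt(437)) + (67911*(-148821))*(1/136082) = -178201/(-112 - 232*I*sqrt(437)) - 10106582931*1/136082 = -178201/(-112 - 232*I*sqrt(437)) - 10106582931/136082 = -10106582931/136082 - 178201/(-112 - 232*I*sqrt(437))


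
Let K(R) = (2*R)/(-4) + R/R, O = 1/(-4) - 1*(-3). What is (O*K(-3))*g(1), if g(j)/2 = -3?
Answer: -165/4 ≈ -41.250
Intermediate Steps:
g(j) = -6 (g(j) = 2*(-3) = -6)
O = 11/4 (O = -1/4 + 3 = 11/4 ≈ 2.7500)
K(R) = 1 - R/2 (K(R) = (2*R)*(-1/4) + 1 = -R/2 + 1 = 1 - R/2)
(O*K(-3))*g(1) = (11*(1 - 1/2*(-3))/4)*(-6) = (11*(1 + 3/2)/4)*(-6) = ((11/4)*(5/2))*(-6) = (55/8)*(-6) = -165/4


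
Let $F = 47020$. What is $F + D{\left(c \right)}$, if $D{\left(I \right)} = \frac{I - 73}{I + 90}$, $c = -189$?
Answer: $\frac{4655242}{99} \approx 47023.0$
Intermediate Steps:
$D{\left(I \right)} = \frac{-73 + I}{90 + I}$
$F + D{\left(c \right)} = 47020 + \frac{-73 - 189}{90 - 189} = 47020 + \frac{1}{-99} \left(-262\right) = 47020 - - \frac{262}{99} = 47020 + \frac{262}{99} = \frac{4655242}{99}$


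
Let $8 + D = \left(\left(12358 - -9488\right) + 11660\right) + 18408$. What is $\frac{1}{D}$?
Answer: $\frac{1}{51906} \approx 1.9266 \cdot 10^{-5}$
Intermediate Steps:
$D = 51906$ ($D = -8 + \left(\left(\left(12358 - -9488\right) + 11660\right) + 18408\right) = -8 + \left(\left(\left(12358 + 9488\right) + 11660\right) + 18408\right) = -8 + \left(\left(21846 + 11660\right) + 18408\right) = -8 + \left(33506 + 18408\right) = -8 + 51914 = 51906$)
$\frac{1}{D} = \frac{1}{51906}$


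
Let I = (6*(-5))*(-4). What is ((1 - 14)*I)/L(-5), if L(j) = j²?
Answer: -312/5 ≈ -62.400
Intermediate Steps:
I = 120 (I = -30*(-4) = 120)
((1 - 14)*I)/L(-5) = ((1 - 14)*120)/((-5)²) = -13*120/25 = -1560*1/25 = -312/5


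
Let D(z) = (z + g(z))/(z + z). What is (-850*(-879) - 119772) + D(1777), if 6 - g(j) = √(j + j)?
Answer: 2229703195/3554 - √3554/3554 ≈ 6.2738e+5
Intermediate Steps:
g(j) = 6 - √2*√j (g(j) = 6 - √(j + j) = 6 - √(2*j) = 6 - √2*√j)
D(z) = (6 + z - √2*√z)/(2*z) (D(z) = (z + (6 - √2*√z))/(z + z) = (6 + z - √2*√z)/((2*z)) = (6 + z - √2*√z)*(1/(2*z)) = (6 + z - √2*√z)/(2*z))
(-850*(-879) - 119772) + D(1777) = (-850*(-879) - 119772) + (½)*(6 + 1777 - √2*√1777)/1777 = (747150 - 119772) + (½)*(1/1777)*(6 + 1777 - √3554) = 627378 + (½)*(1/1777)*(1783 - √3554) = 627378 + (1783/3554 - √3554/3554) = 2229703195/3554 - √3554/3554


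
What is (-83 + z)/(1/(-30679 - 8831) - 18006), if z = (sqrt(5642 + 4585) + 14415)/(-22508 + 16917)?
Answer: 18904270680/3977532788051 + 39510*sqrt(10227)/3977532788051 ≈ 0.0047538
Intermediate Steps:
z = -14415/5591 - sqrt(10227)/5591 (z = (sqrt(10227) + 14415)/(-5591) = (14415 + sqrt(10227))*(-1/5591) = -14415/5591 - sqrt(10227)/5591 ≈ -2.5963)
(-83 + z)/(1/(-30679 - 8831) - 18006) = (-83 + (-14415/5591 - sqrt(10227)/5591))/(1/(-30679 - 8831) - 18006) = (-478468/5591 - sqrt(10227)/5591)/(1/(-39510) - 18006) = (-478468/5591 - sqrt(10227)/5591)/(-1/39510 - 18006) = (-478468/5591 - sqrt(10227)/5591)/(-711417061/39510) = (-478468/5591 - sqrt(10227)/5591)*(-39510/711417061) = 18904270680/3977532788051 + 39510*sqrt(10227)/3977532788051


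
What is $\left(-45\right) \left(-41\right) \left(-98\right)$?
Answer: $-180810$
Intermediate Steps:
$\left(-45\right) \left(-41\right) \left(-98\right) = 1845 \left(-98\right) = -180810$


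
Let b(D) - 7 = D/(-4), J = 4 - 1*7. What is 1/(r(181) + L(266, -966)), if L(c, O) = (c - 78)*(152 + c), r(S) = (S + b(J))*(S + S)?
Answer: 2/293823 ≈ 6.8068e-6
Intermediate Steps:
J = -3 (J = 4 - 7 = -3)
b(D) = 7 - D/4 (b(D) = 7 + D/(-4) = 7 + D*(-¼) = 7 - D/4)
r(S) = 2*S*(31/4 + S) (r(S) = (S + (7 - ¼*(-3)))*(S + S) = (S + (7 + ¾))*(2*S) = (S + 31/4)*(2*S) = (31/4 + S)*(2*S) = 2*S*(31/4 + S))
L(c, O) = (-78 + c)*(152 + c)
1/(r(181) + L(266, -966)) = 1/((½)*181*(31 + 4*181) + (-11856 + 266² + 74*266)) = 1/((½)*181*(31 + 724) + (-11856 + 70756 + 19684)) = 1/((½)*181*755 + 78584) = 1/(136655/2 + 78584) = 1/(293823/2) = 2/293823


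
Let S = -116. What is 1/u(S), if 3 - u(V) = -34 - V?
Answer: -1/79 ≈ -0.012658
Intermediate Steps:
u(V) = 37 + V (u(V) = 3 - (-34 - V) = 3 + (34 + V) = 37 + V)
1/u(S) = 1/(37 - 116) = 1/(-79) = -1/79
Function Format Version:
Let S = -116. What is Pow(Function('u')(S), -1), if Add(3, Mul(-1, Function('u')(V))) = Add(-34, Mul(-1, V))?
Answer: Rational(-1, 79) ≈ -0.012658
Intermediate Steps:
Function('u')(V) = Add(37, V) (Function('u')(V) = Add(3, Mul(-1, Add(-34, Mul(-1, V)))) = Add(3, Add(34, V)) = Add(37, V))
Pow(Function('u')(S), -1) = Pow(Add(37, -116), -1) = Pow(-79, -1) = Rational(-1, 79)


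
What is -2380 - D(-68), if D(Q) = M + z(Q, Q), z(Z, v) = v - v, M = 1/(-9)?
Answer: -21419/9 ≈ -2379.9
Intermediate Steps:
M = -⅑ ≈ -0.11111
z(Z, v) = 0
D(Q) = -⅑ (D(Q) = -⅑ + 0 = -⅑)
-2380 - D(-68) = -2380 - 1*(-⅑) = -2380 + ⅑ = -21419/9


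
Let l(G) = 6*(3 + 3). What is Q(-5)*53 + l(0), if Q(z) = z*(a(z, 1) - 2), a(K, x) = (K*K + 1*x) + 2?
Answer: -6854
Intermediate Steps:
l(G) = 36 (l(G) = 6*6 = 36)
a(K, x) = 2 + x + K² (a(K, x) = (K² + x) + 2 = (x + K²) + 2 = 2 + x + K²)
Q(z) = z*(1 + z²) (Q(z) = z*((2 + 1 + z²) - 2) = z*((3 + z²) - 2) = z*(1 + z²))
Q(-5)*53 + l(0) = (-5 + (-5)³)*53 + 36 = (-5 - 125)*53 + 36 = -130*53 + 36 = -6890 + 36 = -6854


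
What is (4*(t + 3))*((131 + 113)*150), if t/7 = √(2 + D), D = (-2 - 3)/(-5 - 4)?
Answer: 439200 + 341600*√23 ≈ 2.0775e+6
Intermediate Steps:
D = 5/9 (D = -5/(-9) = -5*(-⅑) = 5/9 ≈ 0.55556)
t = 7*√23/3 (t = 7*√(2 + 5/9) = 7*√(23/9) = 7*(√23/3) = 7*√23/3 ≈ 11.190)
(4*(t + 3))*((131 + 113)*150) = (4*(7*√23/3 + 3))*((131 + 113)*150) = (4*(3 + 7*√23/3))*(244*150) = (12 + 28*√23/3)*36600 = 439200 + 341600*√23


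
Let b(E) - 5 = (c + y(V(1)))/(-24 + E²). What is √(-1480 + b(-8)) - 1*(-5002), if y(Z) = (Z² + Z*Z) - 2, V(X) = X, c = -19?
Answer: 5002 + I*√590190/20 ≈ 5002.0 + 38.412*I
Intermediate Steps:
y(Z) = -2 + 2*Z² (y(Z) = (Z² + Z²) - 2 = 2*Z² - 2 = -2 + 2*Z²)
b(E) = 5 - 19/(-24 + E²) (b(E) = 5 + (-19 + (-2 + 2*1²))/(-24 + E²) = 5 + (-19 + (-2 + 2*1))/(-24 + E²) = 5 + (-19 + (-2 + 2))/(-24 + E²) = 5 + (-19 + 0)/(-24 + E²) = 5 - 19/(-24 + E²))
√(-1480 + b(-8)) - 1*(-5002) = √(-1480 + (-139 + 5*(-8)²)/(-24 + (-8)²)) - 1*(-5002) = √(-1480 + (-139 + 5*64)/(-24 + 64)) + 5002 = √(-1480 + (-139 + 320)/40) + 5002 = √(-1480 + (1/40)*181) + 5002 = √(-1480 + 181/40) + 5002 = √(-59019/40) + 5002 = I*√590190/20 + 5002 = 5002 + I*√590190/20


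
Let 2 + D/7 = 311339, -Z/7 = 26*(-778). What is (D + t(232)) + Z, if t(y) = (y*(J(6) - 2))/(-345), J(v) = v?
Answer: 800728547/345 ≈ 2.3210e+6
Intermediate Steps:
Z = 141596 (Z = -182*(-778) = -7*(-20228) = 141596)
D = 2179359 (D = -14 + 7*311339 = -14 + 2179373 = 2179359)
t(y) = -4*y/345 (t(y) = (y*(6 - 2))/(-345) = (y*4)*(-1/345) = (4*y)*(-1/345) = -4*y/345)
(D + t(232)) + Z = (2179359 - 4/345*232) + 141596 = (2179359 - 928/345) + 141596 = 751877927/345 + 141596 = 800728547/345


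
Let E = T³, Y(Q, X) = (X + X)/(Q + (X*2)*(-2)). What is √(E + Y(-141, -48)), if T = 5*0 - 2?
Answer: 2*I*√714/17 ≈ 3.1436*I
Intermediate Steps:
T = -2 (T = 0 - 2 = -2)
Y(Q, X) = 2*X/(Q - 4*X) (Y(Q, X) = (2*X)/(Q + (2*X)*(-2)) = (2*X)/(Q - 4*X) = 2*X/(Q - 4*X))
E = -8 (E = (-2)³ = -8)
√(E + Y(-141, -48)) = √(-8 + 2*(-48)/(-141 - 4*(-48))) = √(-8 + 2*(-48)/(-141 + 192)) = √(-8 + 2*(-48)/51) = √(-8 + 2*(-48)*(1/51)) = √(-8 - 32/17) = √(-168/17) = 2*I*√714/17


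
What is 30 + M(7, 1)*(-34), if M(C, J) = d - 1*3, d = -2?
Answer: 200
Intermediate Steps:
M(C, J) = -5 (M(C, J) = -2 - 1*3 = -2 - 3 = -5)
30 + M(7, 1)*(-34) = 30 - 5*(-34) = 30 + 170 = 200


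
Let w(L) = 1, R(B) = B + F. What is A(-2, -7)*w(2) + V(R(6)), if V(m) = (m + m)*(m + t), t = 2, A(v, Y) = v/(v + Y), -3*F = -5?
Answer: 1336/9 ≈ 148.44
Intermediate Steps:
F = 5/3 (F = -⅓*(-5) = 5/3 ≈ 1.6667)
A(v, Y) = v/(Y + v)
R(B) = 5/3 + B (R(B) = B + 5/3 = 5/3 + B)
V(m) = 2*m*(2 + m) (V(m) = (m + m)*(m + 2) = (2*m)*(2 + m) = 2*m*(2 + m))
A(-2, -7)*w(2) + V(R(6)) = -2/(-7 - 2)*1 + 2*(5/3 + 6)*(2 + (5/3 + 6)) = -2/(-9)*1 + 2*(23/3)*(2 + 23/3) = -2*(-⅑)*1 + 2*(23/3)*(29/3) = (2/9)*1 + 1334/9 = 2/9 + 1334/9 = 1336/9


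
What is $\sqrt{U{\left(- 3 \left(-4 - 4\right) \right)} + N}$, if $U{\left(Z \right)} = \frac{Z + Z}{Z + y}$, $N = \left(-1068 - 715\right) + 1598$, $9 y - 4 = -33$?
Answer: $\frac{i \sqrt{6388481}}{187} \approx 13.516 i$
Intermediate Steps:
$y = - \frac{29}{9}$ ($y = \frac{4}{9} + \frac{1}{9} \left(-33\right) = \frac{4}{9} - \frac{11}{3} = - \frac{29}{9} \approx -3.2222$)
$N = -185$ ($N = -1783 + 1598 = -185$)
$U{\left(Z \right)} = \frac{2 Z}{- \frac{29}{9} + Z}$ ($U{\left(Z \right)} = \frac{Z + Z}{Z - \frac{29}{9}} = \frac{2 Z}{- \frac{29}{9} + Z}$)
$\sqrt{U{\left(- 3 \left(-4 - 4\right) \right)} + N} = \sqrt{\frac{18 \left(- 3 \left(-4 - 4\right)\right)}{-29 + 9 \left(- 3 \left(-4 - 4\right)\right)} - 185} = \sqrt{\frac{18 \left(\left(-3\right) \left(-8\right)\right)}{-29 + 9 \left(\left(-3\right) \left(-8\right)\right)} - 185} = \sqrt{18 \cdot 24 \frac{1}{-29 + 9 \cdot 24} - 185} = \sqrt{18 \cdot 24 \frac{1}{-29 + 216} - 185} = \sqrt{18 \cdot 24 \cdot \frac{1}{187} - 185} = \sqrt{\frac{432}{187} - 185} = \sqrt{- \frac{34163}{187}} = \frac{i \sqrt{6388481}}{187}$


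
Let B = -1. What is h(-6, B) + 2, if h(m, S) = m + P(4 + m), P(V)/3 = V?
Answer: -10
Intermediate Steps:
P(V) = 3*V
h(m, S) = 12 + 4*m (h(m, S) = m + 3*(4 + m) = m + (12 + 3*m) = 12 + 4*m)
h(-6, B) + 2 = (12 + 4*(-6)) + 2 = (12 - 24) + 2 = -12 + 2 = -10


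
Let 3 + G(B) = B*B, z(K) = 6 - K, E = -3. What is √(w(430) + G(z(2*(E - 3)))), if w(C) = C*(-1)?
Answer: I*√109 ≈ 10.44*I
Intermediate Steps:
w(C) = -C
G(B) = -3 + B² (G(B) = -3 + B*B = -3 + B²)
√(w(430) + G(z(2*(E - 3)))) = √(-1*430 + (-3 + (6 - 2*(-3 - 3))²)) = √(-430 + (-3 + (6 - 2*(-6))²)) = √(-430 + (-3 + (6 - 1*(-12))²)) = √(-430 + (-3 + (6 + 12)²)) = √(-430 + (-3 + 18²)) = √(-430 + (-3 + 324)) = √(-430 + 321) = √(-109) = I*√109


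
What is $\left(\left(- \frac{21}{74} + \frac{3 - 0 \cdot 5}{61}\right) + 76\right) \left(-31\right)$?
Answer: $- \frac{10602155}{4514} \approx -2348.7$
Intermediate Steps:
$\left(\left(- \frac{21}{74} + \frac{3 - 0 \cdot 5}{61}\right) + 76\right) \left(-31\right) = \left(\left(\left(-21\right) \frac{1}{74} + \left(3 - 0\right) \frac{1}{61}\right) + 76\right) \left(-31\right) = \left(\left(- \frac{21}{74} + \left(3 + 0\right) \frac{1}{61}\right) + 76\right) \left(-31\right) = \left(\left(- \frac{21}{74} + 3 \cdot \frac{1}{61}\right) + 76\right) \left(-31\right) = \left(\left(- \frac{21}{74} + \frac{3}{61}\right) + 76\right) \left(-31\right) = \left(- \frac{1059}{4514} + 76\right) \left(-31\right) = \frac{342005}{4514} \left(-31\right) = - \frac{10602155}{4514}$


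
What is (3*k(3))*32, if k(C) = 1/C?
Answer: 32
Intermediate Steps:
(3*k(3))*32 = (3/3)*32 = (3*(⅓))*32 = 1*32 = 32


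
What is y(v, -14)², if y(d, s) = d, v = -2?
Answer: 4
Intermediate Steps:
y(v, -14)² = (-2)² = 4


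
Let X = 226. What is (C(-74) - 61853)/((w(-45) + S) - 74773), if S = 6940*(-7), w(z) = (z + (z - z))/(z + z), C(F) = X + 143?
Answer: 122968/246705 ≈ 0.49844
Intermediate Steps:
C(F) = 369 (C(F) = 226 + 143 = 369)
w(z) = ½ (w(z) = (z + 0)/((2*z)) = z*(1/(2*z)) = ½)
S = -48580
(C(-74) - 61853)/((w(-45) + S) - 74773) = (369 - 61853)/((½ - 48580) - 74773) = -61484/(-97159/2 - 74773) = -61484/(-246705/2) = -61484*(-2/246705) = 122968/246705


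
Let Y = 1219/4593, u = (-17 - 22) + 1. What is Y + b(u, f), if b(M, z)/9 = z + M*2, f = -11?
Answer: -3595100/4593 ≈ -782.73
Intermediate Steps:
u = -38 (u = -39 + 1 = -38)
b(M, z) = 9*z + 18*M (b(M, z) = 9*(z + M*2) = 9*(z + 2*M) = 9*z + 18*M)
Y = 1219/4593 (Y = 1219*(1/4593) = 1219/4593 ≈ 0.26540)
Y + b(u, f) = 1219/4593 + (9*(-11) + 18*(-38)) = 1219/4593 + (-99 - 684) = 1219/4593 - 783 = -3595100/4593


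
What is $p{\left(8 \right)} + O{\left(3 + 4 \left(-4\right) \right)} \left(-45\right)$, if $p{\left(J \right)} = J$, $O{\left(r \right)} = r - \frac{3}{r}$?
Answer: $\frac{7574}{13} \approx 582.62$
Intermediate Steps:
$p{\left(8 \right)} + O{\left(3 + 4 \left(-4\right) \right)} \left(-45\right) = 8 + \left(\left(3 + 4 \left(-4\right)\right) - \frac{3}{3 + 4 \left(-4\right)}\right) \left(-45\right) = 8 + \left(\left(3 - 16\right) - \frac{3}{3 - 16}\right) \left(-45\right) = 8 + \left(-13 - \frac{3}{-13}\right) \left(-45\right) = 8 + \left(-13 - - \frac{3}{13}\right) \left(-45\right) = 8 + \left(-13 + \frac{3}{13}\right) \left(-45\right) = 8 - - \frac{7470}{13} = 8 + \frac{7470}{13} = \frac{7574}{13}$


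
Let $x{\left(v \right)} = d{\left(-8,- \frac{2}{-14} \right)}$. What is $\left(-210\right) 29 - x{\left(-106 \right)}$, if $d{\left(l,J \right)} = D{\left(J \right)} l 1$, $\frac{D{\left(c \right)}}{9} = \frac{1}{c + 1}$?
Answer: $-6027$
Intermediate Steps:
$D{\left(c \right)} = \frac{9}{1 + c}$ ($D{\left(c \right)} = \frac{9}{c + 1} = \frac{9}{1 + c}$)
$d{\left(l,J \right)} = \frac{9 l}{1 + J}$ ($d{\left(l,J \right)} = \frac{9}{1 + J} l 1 = \frac{9 l}{1 + J} 1 = \frac{9 l}{1 + J}$)
$x{\left(v \right)} = -63$ ($x{\left(v \right)} = 9 \left(-8\right) \frac{1}{1 - \frac{2}{-14}} = 9 \left(-8\right) \frac{1}{1 - - \frac{1}{7}} = 9 \left(-8\right) \frac{1}{1 + \frac{1}{7}} = 9 \left(-8\right) \frac{1}{\frac{8}{7}} = 9 \left(-8\right) \frac{7}{8} = -63$)
$\left(-210\right) 29 - x{\left(-106 \right)} = \left(-210\right) 29 - -63 = -6090 + 63 = -6027$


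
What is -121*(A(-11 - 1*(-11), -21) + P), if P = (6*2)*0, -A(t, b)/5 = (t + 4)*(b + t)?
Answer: -50820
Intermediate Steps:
A(t, b) = -5*(4 + t)*(b + t) (A(t, b) = -5*(t + 4)*(b + t) = -5*(4 + t)*(b + t))
P = 0 (P = 12*0 = 0)
-121*(A(-11 - 1*(-11), -21) + P) = -121*((-20*(-21) - 20*(-11 - 1*(-11)) - 5*(-11 - 1*(-11))² - 5*(-21)*(-11 - 1*(-11))) + 0) = -121*((420 - 20*(-11 + 11) - 5*(-11 + 11)² - 5*(-21)*(-11 + 11)) + 0) = -121*((420 - 20*0 - 5*0² - 5*(-21)*0) + 0) = -121*((420 + 0 - 5*0 + 0) + 0) = -121*((420 + 0 + 0 + 0) + 0) = -121*(420 + 0) = -121*420 = -50820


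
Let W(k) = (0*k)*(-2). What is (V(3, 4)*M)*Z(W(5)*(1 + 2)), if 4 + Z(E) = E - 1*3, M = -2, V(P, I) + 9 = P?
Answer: -84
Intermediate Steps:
V(P, I) = -9 + P
W(k) = 0 (W(k) = 0*(-2) = 0)
Z(E) = -7 + E (Z(E) = -4 + (E - 1*3) = -4 + (E - 3) = -4 + (-3 + E) = -7 + E)
(V(3, 4)*M)*Z(W(5)*(1 + 2)) = ((-9 + 3)*(-2))*(-7 + 0*(1 + 2)) = (-6*(-2))*(-7 + 0*3) = 12*(-7 + 0) = 12*(-7) = -84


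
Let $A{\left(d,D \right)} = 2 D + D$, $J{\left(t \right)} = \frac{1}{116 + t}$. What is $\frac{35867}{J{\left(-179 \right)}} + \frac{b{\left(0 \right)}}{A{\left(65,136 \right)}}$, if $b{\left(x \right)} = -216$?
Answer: $- \frac{38413566}{17} \approx -2.2596 \cdot 10^{6}$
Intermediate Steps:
$A{\left(d,D \right)} = 3 D$
$\frac{35867}{J{\left(-179 \right)}} + \frac{b{\left(0 \right)}}{A{\left(65,136 \right)}} = \frac{35867}{\frac{1}{116 - 179}} - \frac{216}{3 \cdot 136} = \frac{35867}{\frac{1}{-63}} - \frac{216}{408} = \frac{35867}{- \frac{1}{63}} - \frac{9}{17} = 35867 \left(-63\right) - \frac{9}{17} = -2259621 - \frac{9}{17} = - \frac{38413566}{17}$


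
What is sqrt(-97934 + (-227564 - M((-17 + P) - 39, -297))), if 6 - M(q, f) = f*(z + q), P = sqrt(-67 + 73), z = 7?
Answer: sqrt(-310951 - 297*sqrt(6)) ≈ 558.28*I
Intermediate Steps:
P = sqrt(6) ≈ 2.4495
M(q, f) = 6 - f*(7 + q)
sqrt(-97934 + (-227564 - M((-17 + P) - 39, -297))) = sqrt(-97934 + (-227564 - (6 - 7*(-297) - 1*(-297)*((-17 + sqrt(6)) - 39)))) = sqrt(-97934 + (-227564 - (6 + 2079 - 1*(-297)*(-56 + sqrt(6))))) = sqrt(-97934 + (-227564 - (6 + 2079 + (-16632 + 297*sqrt(6))))) = sqrt(-97934 + (-227564 - (-14547 + 297*sqrt(6)))) = sqrt(-97934 + (-227564 + (14547 - 297*sqrt(6)))) = sqrt(-97934 + (-213017 - 297*sqrt(6))) = sqrt(-310951 - 297*sqrt(6))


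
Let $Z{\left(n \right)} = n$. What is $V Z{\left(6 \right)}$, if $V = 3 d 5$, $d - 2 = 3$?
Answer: $450$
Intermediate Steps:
$d = 5$ ($d = 2 + 3 = 5$)
$V = 75$ ($V = 3 \cdot 5 \cdot 5 = 15 \cdot 5 = 75$)
$V Z{\left(6 \right)} = 75 \cdot 6 = 450$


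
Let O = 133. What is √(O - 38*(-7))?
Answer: √399 ≈ 19.975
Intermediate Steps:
√(O - 38*(-7)) = √(133 - 38*(-7)) = √(133 + 266) = √399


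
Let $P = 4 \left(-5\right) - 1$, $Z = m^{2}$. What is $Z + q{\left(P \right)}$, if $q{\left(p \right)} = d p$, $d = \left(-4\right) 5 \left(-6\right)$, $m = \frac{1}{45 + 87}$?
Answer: $- \frac{43908479}{17424} \approx -2520.0$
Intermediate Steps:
$m = \frac{1}{132} \approx 0.0075758$
$Z = \frac{1}{17424}$ ($Z = \left(\frac{1}{132}\right)^{2} = \frac{1}{17424} \approx 5.7392 \cdot 10^{-5}$)
$P = -21$ ($P = -20 - 1 = -21$)
$d = 120$ ($d = \left(-20\right) \left(-6\right) = 120$)
$q{\left(p \right)} = 120 p$
$Z + q{\left(P \right)} = \frac{1}{17424} + 120 \left(-21\right) = \frac{1}{17424} - 2520 = - \frac{43908479}{17424}$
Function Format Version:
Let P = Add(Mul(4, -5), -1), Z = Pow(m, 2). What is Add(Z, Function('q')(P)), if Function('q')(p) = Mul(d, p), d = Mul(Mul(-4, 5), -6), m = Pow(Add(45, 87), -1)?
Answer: Rational(-43908479, 17424) ≈ -2520.0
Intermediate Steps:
m = Rational(1, 132) (m = Pow(132, -1) = Rational(1, 132) ≈ 0.0075758)
Z = Rational(1, 17424) (Z = Pow(Rational(1, 132), 2) = Rational(1, 17424) ≈ 5.7392e-5)
P = -21 (P = Add(-20, -1) = -21)
d = 120 (d = Mul(-20, -6) = 120)
Function('q')(p) = Mul(120, p)
Add(Z, Function('q')(P)) = Add(Rational(1, 17424), Mul(120, -21)) = Add(Rational(1, 17424), -2520) = Rational(-43908479, 17424)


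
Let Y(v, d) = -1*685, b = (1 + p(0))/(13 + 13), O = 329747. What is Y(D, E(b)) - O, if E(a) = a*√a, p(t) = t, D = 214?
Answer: -330432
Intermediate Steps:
b = 1/26 (b = (1 + 0)/(13 + 13) = 1/26 ≈ 0.038462)
E(a) = a^(3/2)
Y(v, d) = -685
Y(D, E(b)) - O = -685 - 1*329747 = -685 - 329747 = -330432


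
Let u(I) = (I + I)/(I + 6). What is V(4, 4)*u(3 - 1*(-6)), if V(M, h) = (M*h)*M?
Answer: 384/5 ≈ 76.800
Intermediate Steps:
V(M, h) = h*M²
u(I) = 2*I/(6 + I) (u(I) = (2*I)/(6 + I) = 2*I/(6 + I))
V(4, 4)*u(3 - 1*(-6)) = (4*4²)*(2*(3 - 1*(-6))/(6 + (3 - 1*(-6)))) = (4*16)*(2*(3 + 6)/(6 + (3 + 6))) = 64*(2*9/(6 + 9)) = 64*(2*9/15) = 64*(2*9*(1/15)) = 64*(6/5) = 384/5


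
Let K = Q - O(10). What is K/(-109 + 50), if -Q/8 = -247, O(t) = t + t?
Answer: -1956/59 ≈ -33.153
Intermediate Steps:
O(t) = 2*t
Q = 1976 (Q = -8*(-247) = 1976)
K = 1956 (K = 1976 - 2*10 = 1976 - 1*20 = 1976 - 20 = 1956)
K/(-109 + 50) = 1956/(-109 + 50) = 1956/(-59) = -1/59*1956 = -1956/59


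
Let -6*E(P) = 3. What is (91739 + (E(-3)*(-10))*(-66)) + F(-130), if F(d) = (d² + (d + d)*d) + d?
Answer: 141979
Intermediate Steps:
E(P) = -½ (E(P) = -⅙*3 = -½)
F(d) = d + 3*d² (F(d) = (d² + (2*d)*d) + d = (d² + 2*d²) + d = 3*d² + d = d + 3*d²)
(91739 + (E(-3)*(-10))*(-66)) + F(-130) = (91739 - ½*(-10)*(-66)) - 130*(1 + 3*(-130)) = (91739 + 5*(-66)) - 130*(1 - 390) = (91739 - 330) - 130*(-389) = 91409 + 50570 = 141979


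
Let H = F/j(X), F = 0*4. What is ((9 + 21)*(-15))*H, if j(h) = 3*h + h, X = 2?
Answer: 0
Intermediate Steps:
j(h) = 4*h
F = 0
H = 0 (H = 0/((4*2)) = 0/8 = 0*(⅛) = 0)
((9 + 21)*(-15))*H = ((9 + 21)*(-15))*0 = (30*(-15))*0 = -450*0 = 0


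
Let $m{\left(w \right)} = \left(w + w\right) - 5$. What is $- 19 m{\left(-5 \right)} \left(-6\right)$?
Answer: $-1710$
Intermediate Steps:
$m{\left(w \right)} = -5 + 2 w$ ($m{\left(w \right)} = 2 w - 5 = -5 + 2 w$)
$- 19 m{\left(-5 \right)} \left(-6\right) = - 19 \left(-5 + 2 \left(-5\right)\right) \left(-6\right) = - 19 \left(-5 - 10\right) \left(-6\right) = \left(-19\right) \left(-15\right) \left(-6\right) = 285 \left(-6\right) = -1710$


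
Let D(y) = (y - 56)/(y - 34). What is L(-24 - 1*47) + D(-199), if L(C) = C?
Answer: -16288/233 ≈ -69.906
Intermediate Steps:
D(y) = (-56 + y)/(-34 + y)
L(-24 - 1*47) + D(-199) = (-24 - 1*47) + (-56 - 199)/(-34 - 199) = (-24 - 47) - 255/(-233) = -71 - 1/233*(-255) = -71 + 255/233 = -16288/233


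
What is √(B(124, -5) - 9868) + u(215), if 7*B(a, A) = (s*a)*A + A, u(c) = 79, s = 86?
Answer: 79 + I*√856807/7 ≈ 79.0 + 132.23*I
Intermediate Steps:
B(a, A) = A/7 + 86*A*a/7 (B(a, A) = ((86*a)*A + A)/7 = (86*A*a + A)/7 = (A + 86*A*a)/7 = A/7 + 86*A*a/7)
√(B(124, -5) - 9868) + u(215) = √((⅐)*(-5)*(1 + 86*124) - 9868) + 79 = √((⅐)*(-5)*(1 + 10664) - 9868) + 79 = √((⅐)*(-5)*10665 - 9868) + 79 = √(-53325/7 - 9868) + 79 = √(-122401/7) + 79 = I*√856807/7 + 79 = 79 + I*√856807/7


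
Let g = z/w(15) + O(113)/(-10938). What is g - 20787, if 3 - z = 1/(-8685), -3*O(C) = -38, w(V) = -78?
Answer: -12835528114324/617477445 ≈ -20787.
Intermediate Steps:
O(C) = 38/3 (O(C) = -1/3*(-38) = 38/3)
z = 26056/8685 (z = 3 - 1/(-8685) = 3 - 1*(-1/8685) = 3 + 1/8685 = 26056/8685 ≈ 3.0001)
g = -24465109/617477445 (g = (26056/8685)/(-78) + (38/3)/(-10938) = (26056/8685)*(-1/78) + (38/3)*(-1/10938) = -13028/338715 - 19/16407 = -24465109/617477445 ≈ -0.039621)
g - 20787 = -24465109/617477445 - 20787 = -12835528114324/617477445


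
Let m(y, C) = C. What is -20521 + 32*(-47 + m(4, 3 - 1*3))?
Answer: -22025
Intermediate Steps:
-20521 + 32*(-47 + m(4, 3 - 1*3)) = -20521 + 32*(-47 + (3 - 1*3)) = -20521 + 32*(-47 + (3 - 3)) = -20521 + 32*(-47 + 0) = -20521 + 32*(-47) = -20521 - 1504 = -22025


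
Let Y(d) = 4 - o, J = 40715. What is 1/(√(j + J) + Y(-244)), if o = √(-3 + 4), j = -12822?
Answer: -3/27884 + √27893/27884 ≈ 0.0058819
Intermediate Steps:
o = 1 (o = √1 = 1)
Y(d) = 3 (Y(d) = 4 - 1*1 = 4 - 1 = 3)
1/(√(j + J) + Y(-244)) = 1/(√(-12822 + 40715) + 3) = 1/(√27893 + 3) = 1/(3 + √27893)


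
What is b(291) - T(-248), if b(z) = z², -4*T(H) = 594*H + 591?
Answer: 192003/4 ≈ 48001.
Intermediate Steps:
T(H) = -591/4 - 297*H/2 (T(H) = -(594*H + 591)/4 = -(591 + 594*H)/4 = -591/4 - 297*H/2)
b(291) - T(-248) = 291² - (-591/4 - 297/2*(-248)) = 84681 - (-591/4 + 36828) = 84681 - 1*146721/4 = 84681 - 146721/4 = 192003/4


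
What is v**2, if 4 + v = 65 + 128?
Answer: 35721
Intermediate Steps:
v = 189 (v = -4 + (65 + 128) = -4 + 193 = 189)
v**2 = 189**2 = 35721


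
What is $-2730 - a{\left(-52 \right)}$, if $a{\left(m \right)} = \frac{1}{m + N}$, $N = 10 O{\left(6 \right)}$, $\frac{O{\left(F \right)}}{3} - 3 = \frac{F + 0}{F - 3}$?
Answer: $- \frac{267541}{98} \approx -2730.0$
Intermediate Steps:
$O{\left(F \right)} = 9 + \frac{3 F}{-3 + F}$ ($O{\left(F \right)} = 9 + 3 \frac{F + 0}{F - 3} = 9 + 3 \frac{F}{-3 + F} = 9 + \frac{3 F}{-3 + F}$)
$N = 150$ ($N = 10 \frac{3 \left(-9 + 4 \cdot 6\right)}{-3 + 6} = 10 \frac{3 \left(-9 + 24\right)}{3} = 10 \cdot 3 \cdot \frac{1}{3} \cdot 15 = 10 \cdot 15 = 150$)
$a{\left(m \right)} = \frac{1}{150 + m}$ ($a{\left(m \right)} = \frac{1}{m + 150} = \frac{1}{150 + m}$)
$-2730 - a{\left(-52 \right)} = -2730 - \frac{1}{150 - 52} = -2730 - \frac{1}{98} = - \frac{267541}{98}$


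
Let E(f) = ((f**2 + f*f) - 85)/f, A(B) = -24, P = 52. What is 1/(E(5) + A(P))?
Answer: -1/31 ≈ -0.032258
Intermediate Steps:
E(f) = (-85 + 2*f**2)/f (E(f) = ((f**2 + f**2) - 85)/f = (2*f**2 - 85)/f = (-85 + 2*f**2)/f)
1/(E(5) + A(P)) = 1/((-85/5 + 2*5) - 24) = 1/((-85*1/5 + 10) - 24) = 1/((-17 + 10) - 24) = 1/(-7 - 24) = 1/(-31) = -1/31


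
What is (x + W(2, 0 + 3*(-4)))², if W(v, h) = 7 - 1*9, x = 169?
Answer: 27889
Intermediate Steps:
W(v, h) = -2 (W(v, h) = 7 - 9 = -2)
(x + W(2, 0 + 3*(-4)))² = (169 - 2)² = 167² = 27889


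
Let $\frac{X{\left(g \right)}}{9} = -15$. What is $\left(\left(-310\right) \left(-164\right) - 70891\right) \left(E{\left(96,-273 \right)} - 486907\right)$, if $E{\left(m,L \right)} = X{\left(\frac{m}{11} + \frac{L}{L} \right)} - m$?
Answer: $9767604038$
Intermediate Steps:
$X{\left(g \right)} = -135$ ($X{\left(g \right)} = 9 \left(-15\right) = -135$)
$E{\left(m,L \right)} = -135 - m$
$\left(\left(-310\right) \left(-164\right) - 70891\right) \left(E{\left(96,-273 \right)} - 486907\right) = \left(\left(-310\right) \left(-164\right) - 70891\right) \left(\left(-135 - 96\right) - 486907\right) = \left(50840 - 70891\right) \left(\left(-135 - 96\right) - 486907\right) = - 20051 \left(-231 - 486907\right) = \left(-20051\right) \left(-487138\right) = 9767604038$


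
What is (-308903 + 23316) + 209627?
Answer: -75960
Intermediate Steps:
(-308903 + 23316) + 209627 = -285587 + 209627 = -75960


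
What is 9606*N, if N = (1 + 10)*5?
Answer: 528330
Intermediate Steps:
N = 55 (N = 11*5 = 55)
9606*N = 9606*55 = 528330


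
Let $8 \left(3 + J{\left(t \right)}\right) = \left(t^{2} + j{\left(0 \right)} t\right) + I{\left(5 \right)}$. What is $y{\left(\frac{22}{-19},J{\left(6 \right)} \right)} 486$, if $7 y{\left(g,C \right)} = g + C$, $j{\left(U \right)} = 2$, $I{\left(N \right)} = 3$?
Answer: $\frac{81891}{532} \approx 153.93$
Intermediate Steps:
$J{\left(t \right)} = - \frac{21}{8} + \frac{t}{4} + \frac{t^{2}}{8}$ ($J{\left(t \right)} = -3 + \frac{\left(t^{2} + 2 t\right) + 3}{8} = -3 + \frac{3 + t^{2} + 2 t}{8} = -3 + \left(\frac{3}{8} + \frac{t}{4} + \frac{t^{2}}{8}\right) = - \frac{21}{8} + \frac{t}{4} + \frac{t^{2}}{8}$)
$y{\left(g,C \right)} = \frac{C}{7} + \frac{g}{7}$ ($y{\left(g,C \right)} = \frac{g + C}{7} = \frac{C + g}{7} = \frac{C}{7} + \frac{g}{7}$)
$y{\left(\frac{22}{-19},J{\left(6 \right)} \right)} 486 = \left(\frac{- \frac{21}{8} + \frac{1}{4} \cdot 6 + \frac{6^{2}}{8}}{7} + \frac{22 \frac{1}{-19}}{7}\right) 486 = \left(\frac{- \frac{21}{8} + \frac{3}{2} + \frac{1}{8} \cdot 36}{7} + \frac{22 \left(- \frac{1}{19}\right)}{7}\right) 486 = \left(\frac{- \frac{21}{8} + \frac{3}{2} + \frac{9}{2}}{7} + \frac{1}{7} \left(- \frac{22}{19}\right)\right) 486 = \left(\frac{1}{7} \cdot \frac{27}{8} - \frac{22}{133}\right) 486 = \left(\frac{27}{56} - \frac{22}{133}\right) 486 = \frac{337}{1064} \cdot 486 = \frac{81891}{532}$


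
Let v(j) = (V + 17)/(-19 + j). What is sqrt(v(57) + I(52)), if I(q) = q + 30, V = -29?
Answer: 4*sqrt(1843)/19 ≈ 9.0379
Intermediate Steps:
I(q) = 30 + q
v(j) = -12/(-19 + j) (v(j) = (-29 + 17)/(-19 + j) = -12/(-19 + j))
sqrt(v(57) + I(52)) = sqrt(-12/(-19 + 57) + (30 + 52)) = sqrt(-12/38 + 82) = sqrt(-12*1/38 + 82) = sqrt(-6/19 + 82) = sqrt(1552/19) = 4*sqrt(1843)/19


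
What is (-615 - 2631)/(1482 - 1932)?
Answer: 541/75 ≈ 7.2133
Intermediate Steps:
(-615 - 2631)/(1482 - 1932) = -3246/(-450) = -3246*(-1/450) = 541/75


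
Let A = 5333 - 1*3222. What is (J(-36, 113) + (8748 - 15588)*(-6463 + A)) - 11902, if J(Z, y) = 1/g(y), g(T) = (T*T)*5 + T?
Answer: 1903120049325/63958 ≈ 2.9756e+7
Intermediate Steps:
g(T) = T + 5*T**2 (g(T) = T**2*5 + T = 5*T**2 + T = T + 5*T**2)
A = 2111 (A = 5333 - 3222 = 2111)
J(Z, y) = 1/(y*(1 + 5*y))
(J(-36, 113) + (8748 - 15588)*(-6463 + A)) - 11902 = (1/(113*(1 + 5*113)) + (8748 - 15588)*(-6463 + 2111)) - 11902 = (1/(113*(1 + 565)) - 6840*(-4352)) - 11902 = ((1/113)/566 + 29767680) - 11902 = ((1/113)*(1/566) + 29767680) - 11902 = (1/63958 + 29767680) - 11902 = 1903881277441/63958 - 11902 = 1903120049325/63958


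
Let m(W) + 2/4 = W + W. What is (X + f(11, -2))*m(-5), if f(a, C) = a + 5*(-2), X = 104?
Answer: -2205/2 ≈ -1102.5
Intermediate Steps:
m(W) = -1/2 + 2*W (m(W) = -1/2 + (W + W) = -1/2 + 2*W)
f(a, C) = -10 + a (f(a, C) = a - 10 = -10 + a)
(X + f(11, -2))*m(-5) = (104 + (-10 + 11))*(-1/2 + 2*(-5)) = (104 + 1)*(-1/2 - 10) = 105*(-21/2) = -2205/2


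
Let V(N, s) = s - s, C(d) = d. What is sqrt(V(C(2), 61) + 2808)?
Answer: 6*sqrt(78) ≈ 52.991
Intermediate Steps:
V(N, s) = 0
sqrt(V(C(2), 61) + 2808) = sqrt(0 + 2808) = sqrt(2808) = 6*sqrt(78)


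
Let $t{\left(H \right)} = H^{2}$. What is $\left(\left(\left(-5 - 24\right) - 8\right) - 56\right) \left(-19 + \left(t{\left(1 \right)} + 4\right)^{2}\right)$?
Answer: $-558$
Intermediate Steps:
$\left(\left(\left(-5 - 24\right) - 8\right) - 56\right) \left(-19 + \left(t{\left(1 \right)} + 4\right)^{2}\right) = \left(\left(\left(-5 - 24\right) - 8\right) - 56\right) \left(-19 + \left(1^{2} + 4\right)^{2}\right) = \left(\left(-29 - 8\right) - 56\right) \left(-19 + \left(1 + 4\right)^{2}\right) = \left(-37 - 56\right) \left(-19 + 5^{2}\right) = - 93 \left(-19 + 25\right) = \left(-93\right) 6 = -558$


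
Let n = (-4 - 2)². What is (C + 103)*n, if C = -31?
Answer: 2592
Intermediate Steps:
n = 36 (n = (-6)² = 36)
(C + 103)*n = (-31 + 103)*36 = 72*36 = 2592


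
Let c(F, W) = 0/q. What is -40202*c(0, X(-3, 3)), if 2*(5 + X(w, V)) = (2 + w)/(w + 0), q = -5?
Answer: 0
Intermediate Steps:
X(w, V) = -5 + (2 + w)/(2*w) (X(w, V) = -5 + ((2 + w)/(w + 0))/2 = -5 + ((2 + w)/w)/2 = -5 + (2 + w)/(2*w))
c(F, W) = 0 (c(F, W) = 0/(-5) = 0*(-⅕) = 0)
-40202*c(0, X(-3, 3)) = -40202*0 = 0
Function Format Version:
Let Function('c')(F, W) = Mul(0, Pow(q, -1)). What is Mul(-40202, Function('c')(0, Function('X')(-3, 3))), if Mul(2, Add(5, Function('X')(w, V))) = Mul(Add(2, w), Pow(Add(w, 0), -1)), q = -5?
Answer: 0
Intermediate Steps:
Function('X')(w, V) = Add(-5, Mul(Rational(1, 2), Pow(w, -1), Add(2, w))) (Function('X')(w, V) = Add(-5, Mul(Rational(1, 2), Mul(Add(2, w), Pow(Add(w, 0), -1)))) = Add(-5, Mul(Rational(1, 2), Mul(Add(2, w), Pow(w, -1)))) = Add(-5, Mul(Rational(1, 2), Mul(Pow(w, -1), Add(2, w)))) = Add(-5, Mul(Rational(1, 2), Pow(w, -1), Add(2, w))))
Function('c')(F, W) = 0 (Function('c')(F, W) = Mul(0, Pow(-5, -1)) = Mul(0, Rational(-1, 5)) = 0)
Mul(-40202, Function('c')(0, Function('X')(-3, 3))) = Mul(-40202, 0) = 0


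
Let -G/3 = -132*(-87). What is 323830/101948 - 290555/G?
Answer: 926774825/79825284 ≈ 11.610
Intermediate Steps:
G = -34452 (G = -(-396)*(-87) = -3*11484 = -34452)
323830/101948 - 290555/G = 323830/101948 - 290555/(-34452) = 323830*(1/101948) - 290555*(-1/34452) = 161915/50974 + 290555/34452 = 926774825/79825284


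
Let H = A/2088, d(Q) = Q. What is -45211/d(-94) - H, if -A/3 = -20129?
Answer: 14787365/32712 ≈ 452.05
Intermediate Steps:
A = 60387 (A = -3*(-20129) = 60387)
H = 20129/696 (H = 60387/2088 = 60387*(1/2088) = 20129/696 ≈ 28.921)
-45211/d(-94) - H = -45211/(-94) - 1*20129/696 = -45211*(-1/94) - 20129/696 = 45211/94 - 20129/696 = 14787365/32712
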